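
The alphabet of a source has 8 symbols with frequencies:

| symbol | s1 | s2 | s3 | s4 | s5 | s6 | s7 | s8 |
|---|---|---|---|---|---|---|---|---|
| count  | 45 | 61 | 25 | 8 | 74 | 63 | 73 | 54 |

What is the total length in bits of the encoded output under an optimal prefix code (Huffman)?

Build the Huffman tree bottom-up:
merge s4(8) and s3(25): 33
merge 33 and s1(45): 78
merge s8(54) and s2(61): 115
merge s6(63) and s7(73): 136
merge s5(74) and 78: 152
merge 115 and 136: 251
merge 152 and 251: 403
Total encoded bits = sum of merged weights = 33 + 78 + 115 + 136 + 152 + 251 + 403 = 1168.

1168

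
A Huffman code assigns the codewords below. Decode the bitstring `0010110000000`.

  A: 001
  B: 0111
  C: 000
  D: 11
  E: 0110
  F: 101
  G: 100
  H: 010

Read left to right; each codeword is recognised as soon as it completes (prefix code):
  001→A | 0110→E | 000→C | 000→C
Decoded message: AECC

AECC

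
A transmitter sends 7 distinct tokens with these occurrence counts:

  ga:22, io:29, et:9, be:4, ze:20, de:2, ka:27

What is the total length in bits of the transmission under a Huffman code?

282

Merge the two smallest weights repeatedly:
merge de(2) and be(4): 6
merge 6 and et(9): 15
merge 15 and ze(20): 35
merge ga(22) and ka(27): 49
merge io(29) and 35: 64
merge 49 and 64: 113
The encoded length is the sum of every internal node's weight: 6 + 15 + 35 + 49 + 64 + 113 = 282 bits.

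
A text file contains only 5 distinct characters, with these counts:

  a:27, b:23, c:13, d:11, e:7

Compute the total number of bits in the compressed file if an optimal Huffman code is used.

180

Greedily combine the two least-frequent nodes:
merge e(7) and d(11): 18
merge c(13) and 18: 31
merge b(23) and a(27): 50
merge 31 and 50: 81
Total encoded bits = sum of merged weights = 18 + 31 + 50 + 81 = 180.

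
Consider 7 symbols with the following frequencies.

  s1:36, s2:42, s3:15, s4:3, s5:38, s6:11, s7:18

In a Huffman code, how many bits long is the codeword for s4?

5

Build the tree from the bottom:
s4(3) + s6(11) → 14
14 + s3(15) → 29
s7(18) + 29 → 47
s1(36) + s5(38) → 74
s2(42) + 47 → 89
74 + 89 → 163
s4 sits 5 levels below the root, so its codeword is 5 bits.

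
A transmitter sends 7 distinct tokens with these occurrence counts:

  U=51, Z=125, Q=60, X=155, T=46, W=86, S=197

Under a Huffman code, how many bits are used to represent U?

4

Build the tree from the bottom:
T(46) + U(51) → 97
Q(60) + W(86) → 146
97 + Z(125) → 222
146 + X(155) → 301
S(197) + 222 → 419
301 + 419 → 720
The subtree containing U is merged 4 times, so code length = 4.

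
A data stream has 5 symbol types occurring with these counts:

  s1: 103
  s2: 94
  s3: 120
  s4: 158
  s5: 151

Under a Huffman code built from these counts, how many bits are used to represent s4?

2

Huffman merges, smallest pair first:
merge s2(94) and s1(103): 197
merge s3(120) and s5(151): 271
merge s4(158) and 197: 355
merge 271 and 355: 626
s4 sits 2 levels below the root, so its codeword is 2 bits.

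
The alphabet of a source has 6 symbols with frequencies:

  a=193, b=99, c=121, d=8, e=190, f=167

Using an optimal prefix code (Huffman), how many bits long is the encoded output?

Build the Huffman tree bottom-up:
d(8) + b(99) → 107
107 + c(121) → 228
f(167) + e(190) → 357
a(193) + 228 → 421
357 + 421 → 778
Total encoded bits = sum of merged weights = 107 + 228 + 357 + 421 + 778 = 1891.

1891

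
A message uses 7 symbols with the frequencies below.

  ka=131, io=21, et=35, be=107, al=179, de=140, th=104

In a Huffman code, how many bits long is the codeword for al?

Build the tree from the bottom:
merge io(21) and et(35): 56
merge 56 and th(104): 160
merge be(107) and ka(131): 238
merge de(140) and 160: 300
merge al(179) and 238: 417
merge 300 and 417: 717
The subtree containing al is merged 2 times, so code length = 2.

2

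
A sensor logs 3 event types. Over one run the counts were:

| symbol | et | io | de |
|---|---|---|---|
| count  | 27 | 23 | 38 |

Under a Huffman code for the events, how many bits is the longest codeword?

2

Merge the two lowest-weight nodes at each step:
combine io(23), et(27) → 50
combine de(38), 50 → 88
The rarest symbols sit at the bottom; the longest codeword is 2 bits.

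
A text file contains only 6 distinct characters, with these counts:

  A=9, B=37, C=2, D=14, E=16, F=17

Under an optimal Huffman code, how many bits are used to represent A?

4

Repeatedly merge the two smallest:
C(2) + A(9) → 11
11 + D(14) → 25
E(16) + F(17) → 33
25 + 33 → 58
B(37) + 58 → 95
A sits 4 levels below the root, so its codeword is 4 bits.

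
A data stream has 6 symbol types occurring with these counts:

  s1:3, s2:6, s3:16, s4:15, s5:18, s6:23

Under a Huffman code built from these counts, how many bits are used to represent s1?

Repeatedly merge the two smallest:
combine s1(3), s2(6) → 9
combine 9, s4(15) → 24
combine s3(16), s5(18) → 34
combine s6(23), 24 → 47
combine 34, 47 → 81
The subtree containing s1 is merged 4 times, so code length = 4.

4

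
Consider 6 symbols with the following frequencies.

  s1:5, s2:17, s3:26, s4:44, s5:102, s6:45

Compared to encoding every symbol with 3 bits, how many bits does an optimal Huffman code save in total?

Fixed-length: 3 bits × 239 symbols = 717 bits.
Huffman merges:
merge s1(5) and s2(17): 22
merge 22 and s3(26): 48
merge s4(44) and s6(45): 89
merge 48 and 89: 137
merge s5(102) and 137: 239
Huffman total = 22 + 48 + 89 + 137 + 239 = 535 bits.
Saving = 717 − 535 = 182 bits.

182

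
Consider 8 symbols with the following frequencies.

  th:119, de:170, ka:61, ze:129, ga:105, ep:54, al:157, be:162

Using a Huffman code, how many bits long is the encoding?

Merge the two smallest weights repeatedly:
ep(54) + ka(61) → 115
ga(105) + 115 → 220
th(119) + ze(129) → 248
al(157) + be(162) → 319
de(170) + 220 → 390
248 + 319 → 567
390 + 567 → 957
The encoded length is the sum of every internal node's weight: 115 + 220 + 248 + 319 + 390 + 567 + 957 = 2816 bits.

2816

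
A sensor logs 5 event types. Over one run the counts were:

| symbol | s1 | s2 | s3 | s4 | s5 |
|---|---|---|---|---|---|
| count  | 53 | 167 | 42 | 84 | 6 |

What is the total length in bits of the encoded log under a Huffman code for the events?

Greedily combine the two least-frequent nodes:
combine s5(6), s3(42) → 48
combine 48, s1(53) → 101
combine s4(84), 101 → 185
combine s2(167), 185 → 352
Total encoded bits = sum of merged weights = 48 + 101 + 185 + 352 = 686.

686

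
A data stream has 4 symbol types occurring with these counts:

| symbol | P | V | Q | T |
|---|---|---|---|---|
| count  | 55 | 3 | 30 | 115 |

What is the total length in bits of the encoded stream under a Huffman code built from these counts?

324

Merge the two smallest weights repeatedly:
merge V(3) and Q(30): 33
merge 33 and P(55): 88
merge 88 and T(115): 203
Each symbol's bit-cost is frequency × depth; summing gives 324 bits (equivalently 33 + 88 + 203).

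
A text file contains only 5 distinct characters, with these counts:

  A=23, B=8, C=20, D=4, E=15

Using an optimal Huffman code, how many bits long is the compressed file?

Merge the two smallest weights repeatedly:
D(4) + B(8) → 12
12 + E(15) → 27
C(20) + A(23) → 43
27 + 43 → 70
Total encoded bits = sum of merged weights = 12 + 27 + 43 + 70 = 152.

152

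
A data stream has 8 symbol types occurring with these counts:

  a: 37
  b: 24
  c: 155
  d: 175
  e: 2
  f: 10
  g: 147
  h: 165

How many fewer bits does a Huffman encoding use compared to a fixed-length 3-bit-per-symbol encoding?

374

Fixed-length: 3 bits × 715 symbols = 2145 bits.
Huffman merges:
e(2) + f(10) → 12
12 + b(24) → 36
36 + a(37) → 73
73 + g(147) → 220
c(155) + h(165) → 320
d(175) + 220 → 395
320 + 395 → 715
Huffman total = 12 + 36 + 73 + 220 + 320 + 395 + 715 = 1771 bits.
Saving = 2145 − 1771 = 374 bits.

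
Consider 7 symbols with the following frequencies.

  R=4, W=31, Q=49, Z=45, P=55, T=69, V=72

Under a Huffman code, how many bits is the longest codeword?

Merge the two lowest-weight nodes at each step:
combine R(4), W(31) → 35
combine 35, Z(45) → 80
combine Q(49), P(55) → 104
combine T(69), V(72) → 141
combine 80, 104 → 184
combine 141, 184 → 325
Maximum depth reached is 4.

4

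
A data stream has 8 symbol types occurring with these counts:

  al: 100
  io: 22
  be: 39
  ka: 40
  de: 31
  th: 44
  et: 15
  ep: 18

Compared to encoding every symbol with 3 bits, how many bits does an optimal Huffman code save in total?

67

Fixed-length: 3 bits × 309 symbols = 927 bits.
Huffman merges:
merge et(15) and ep(18): 33
merge io(22) and de(31): 53
merge 33 and be(39): 72
merge ka(40) and th(44): 84
merge 53 and 72: 125
merge 84 and al(100): 184
merge 125 and 184: 309
Huffman total = 33 + 53 + 72 + 84 + 125 + 184 + 309 = 860 bits.
Saving = 927 − 860 = 67 bits.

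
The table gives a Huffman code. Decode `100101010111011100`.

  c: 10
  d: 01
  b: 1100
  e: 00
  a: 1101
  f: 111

Read left to right; each codeword is recognised as soon as it completes (prefix code):
  10→c | 01→d | 01→d | 01→d | 01→d | 1101→a | 1100→b
Decoded message: cddddab

cddddab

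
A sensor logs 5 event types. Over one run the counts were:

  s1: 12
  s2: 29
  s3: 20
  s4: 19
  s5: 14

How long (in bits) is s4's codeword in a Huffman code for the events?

2

Repeatedly merge the two smallest:
combine s1(12), s5(14) → 26
combine s4(19), s3(20) → 39
combine 26, s2(29) → 55
combine 39, 55 → 94
The subtree containing s4 is merged 2 times, so code length = 2.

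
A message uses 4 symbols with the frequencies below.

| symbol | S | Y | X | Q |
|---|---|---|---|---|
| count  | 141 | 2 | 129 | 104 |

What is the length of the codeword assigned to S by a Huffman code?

1

Huffman merges, smallest pair first:
combine Y(2), Q(104) → 106
combine 106, X(129) → 235
combine S(141), 235 → 376
S is a child of the root — depth 1, so its codeword is a single bit.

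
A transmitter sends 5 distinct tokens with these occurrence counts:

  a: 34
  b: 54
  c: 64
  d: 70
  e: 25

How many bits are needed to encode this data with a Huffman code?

553

Merge the two smallest weights repeatedly:
combine e(25), a(34) → 59
combine b(54), 59 → 113
combine c(64), d(70) → 134
combine 113, 134 → 247
Each symbol's bit-cost is frequency × depth; summing gives 553 bits (equivalently 59 + 113 + 134 + 247).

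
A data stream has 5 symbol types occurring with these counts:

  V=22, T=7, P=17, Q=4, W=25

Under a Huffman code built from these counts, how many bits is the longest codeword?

3

Merge the two lowest-weight nodes at each step:
Q(4) + T(7) → 11
11 + P(17) → 28
V(22) + W(25) → 47
28 + 47 → 75
The rarest symbols sit at the bottom; the longest codeword is 3 bits.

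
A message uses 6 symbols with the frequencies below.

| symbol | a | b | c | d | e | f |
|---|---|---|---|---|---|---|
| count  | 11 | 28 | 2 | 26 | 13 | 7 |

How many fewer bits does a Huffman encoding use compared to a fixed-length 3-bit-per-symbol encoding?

Fixed-length: 3 bits × 87 symbols = 261 bits.
Huffman merges:
merge c(2) and f(7): 9
merge 9 and a(11): 20
merge e(13) and 20: 33
merge d(26) and b(28): 54
merge 33 and 54: 87
Huffman total = 9 + 20 + 33 + 54 + 87 = 203 bits.
Saving = 261 − 203 = 58 bits.

58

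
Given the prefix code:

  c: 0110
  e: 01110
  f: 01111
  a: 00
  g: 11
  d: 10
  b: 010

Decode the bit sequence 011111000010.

Read left to right; each codeword is recognised as soon as it completes (prefix code):
  01111→f | 10→d | 00→a | 010→b
Decoded message: fdab

fdab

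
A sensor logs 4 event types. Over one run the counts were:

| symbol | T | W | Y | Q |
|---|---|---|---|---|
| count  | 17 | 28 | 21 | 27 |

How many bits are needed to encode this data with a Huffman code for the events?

186

Build the Huffman tree bottom-up:
merge T(17) and Y(21): 38
merge Q(27) and W(28): 55
merge 38 and 55: 93
Total encoded bits = sum of merged weights = 38 + 55 + 93 = 186.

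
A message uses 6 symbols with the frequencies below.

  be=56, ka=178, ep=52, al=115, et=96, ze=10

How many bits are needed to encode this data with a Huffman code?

Merge the two smallest weights repeatedly:
merge ze(10) and ep(52): 62
merge be(56) and 62: 118
merge et(96) and al(115): 211
merge 118 and ka(178): 296
merge 211 and 296: 507
The encoded length is the sum of every internal node's weight: 62 + 118 + 211 + 296 + 507 = 1194 bits.

1194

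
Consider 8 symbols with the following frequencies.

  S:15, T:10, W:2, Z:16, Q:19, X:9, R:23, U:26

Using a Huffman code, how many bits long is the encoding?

Build the Huffman tree bottom-up:
combine W(2), X(9) → 11
combine T(10), 11 → 21
combine S(15), Z(16) → 31
combine Q(19), 21 → 40
combine R(23), U(26) → 49
combine 31, 40 → 71
combine 49, 71 → 120
Total encoded bits = sum of merged weights = 11 + 21 + 31 + 40 + 49 + 71 + 120 = 343.

343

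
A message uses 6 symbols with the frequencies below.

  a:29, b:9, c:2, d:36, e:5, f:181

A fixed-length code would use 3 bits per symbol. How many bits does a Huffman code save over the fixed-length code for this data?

375

Fixed-length: 3 bits × 262 symbols = 786 bits.
Huffman merges:
combine c(2), e(5) → 7
combine 7, b(9) → 16
combine 16, a(29) → 45
combine d(36), 45 → 81
combine 81, f(181) → 262
Huffman total = 7 + 16 + 45 + 81 + 262 = 411 bits.
Saving = 786 − 411 = 375 bits.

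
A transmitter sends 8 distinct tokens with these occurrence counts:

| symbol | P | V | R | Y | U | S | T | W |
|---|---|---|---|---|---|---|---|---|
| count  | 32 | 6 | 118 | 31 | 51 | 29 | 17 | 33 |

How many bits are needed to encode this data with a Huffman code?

Merge the two smallest weights repeatedly:
merge V(6) and T(17): 23
merge 23 and S(29): 52
merge Y(31) and P(32): 63
merge W(33) and U(51): 84
merge 52 and 63: 115
merge 84 and 115: 199
merge R(118) and 199: 317
The encoded length is the sum of every internal node's weight: 23 + 52 + 63 + 84 + 115 + 199 + 317 = 853 bits.

853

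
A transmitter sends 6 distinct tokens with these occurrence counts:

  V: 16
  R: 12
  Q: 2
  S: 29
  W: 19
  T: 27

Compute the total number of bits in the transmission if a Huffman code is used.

254

Build the Huffman tree bottom-up:
combine Q(2), R(12) → 14
combine 14, V(16) → 30
combine W(19), T(27) → 46
combine S(29), 30 → 59
combine 46, 59 → 105
Each symbol's bit-cost is frequency × depth; summing gives 254 bits (equivalently 14 + 30 + 46 + 59 + 105).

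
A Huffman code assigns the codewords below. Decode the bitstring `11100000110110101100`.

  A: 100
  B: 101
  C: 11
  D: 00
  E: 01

Read left to right; each codeword is recognised as soon as it completes (prefix code):
  11→C | 100→A | 00→D | 01→E | 101→B | 101→B | 01→E | 100→A
Decoded message: CADEBBEA

CADEBBEA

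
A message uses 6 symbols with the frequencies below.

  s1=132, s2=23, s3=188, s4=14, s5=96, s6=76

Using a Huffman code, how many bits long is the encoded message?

1208

Merge the two smallest weights repeatedly:
combine s4(14), s2(23) → 37
combine 37, s6(76) → 113
combine s5(96), 113 → 209
combine s1(132), s3(188) → 320
combine 209, 320 → 529
The encoded length is the sum of every internal node's weight: 37 + 113 + 209 + 320 + 529 = 1208 bits.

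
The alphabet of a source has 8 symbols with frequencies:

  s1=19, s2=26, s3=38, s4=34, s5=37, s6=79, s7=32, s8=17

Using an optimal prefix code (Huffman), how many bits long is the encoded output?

803

Greedily combine the two least-frequent nodes:
s8(17) + s1(19) → 36
s2(26) + s7(32) → 58
s4(34) + 36 → 70
s5(37) + s3(38) → 75
58 + 70 → 128
75 + s6(79) → 154
128 + 154 → 282
Total encoded bits = sum of merged weights = 36 + 58 + 70 + 75 + 128 + 154 + 282 = 803.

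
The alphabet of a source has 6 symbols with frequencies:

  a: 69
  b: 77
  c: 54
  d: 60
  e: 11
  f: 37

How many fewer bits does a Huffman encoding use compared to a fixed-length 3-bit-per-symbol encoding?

158

Fixed-length: 3 bits × 308 symbols = 924 bits.
Huffman merges:
merge e(11) and f(37): 48
merge 48 and c(54): 102
merge d(60) and a(69): 129
merge b(77) and 102: 179
merge 129 and 179: 308
Huffman total = 48 + 102 + 129 + 179 + 308 = 766 bits.
Saving = 924 − 766 = 158 bits.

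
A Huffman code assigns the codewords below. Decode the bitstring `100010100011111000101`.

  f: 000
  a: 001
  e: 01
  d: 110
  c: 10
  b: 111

caefbdae

Read left to right; each codeword is recognised as soon as it completes (prefix code):
  10→c | 001→a | 01→e | 000→f | 111→b | 110→d | 001→a | 01→e
Decoded message: caefbdae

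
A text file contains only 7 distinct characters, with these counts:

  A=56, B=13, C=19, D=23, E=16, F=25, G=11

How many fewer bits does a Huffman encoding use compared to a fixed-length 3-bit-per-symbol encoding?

57

Fixed-length: 3 bits × 163 symbols = 489 bits.
Huffman merges:
G(11) + B(13) → 24
E(16) + C(19) → 35
D(23) + 24 → 47
F(25) + 35 → 60
47 + A(56) → 103
60 + 103 → 163
Huffman total = 24 + 35 + 47 + 60 + 103 + 163 = 432 bits.
Saving = 489 − 432 = 57 bits.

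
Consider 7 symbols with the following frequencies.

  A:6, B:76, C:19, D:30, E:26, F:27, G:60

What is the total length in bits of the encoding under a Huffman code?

Merge the two smallest weights repeatedly:
combine A(6), C(19) → 25
combine 25, E(26) → 51
combine F(27), D(30) → 57
combine 51, 57 → 108
combine G(60), B(76) → 136
combine 108, 136 → 244
Each symbol's bit-cost is frequency × depth; summing gives 621 bits (equivalently 25 + 51 + 57 + 108 + 136 + 244).

621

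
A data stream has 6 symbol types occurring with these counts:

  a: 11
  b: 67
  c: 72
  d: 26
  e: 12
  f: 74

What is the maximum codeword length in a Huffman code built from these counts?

Merge the two lowest-weight nodes at each step:
combine a(11), e(12) → 23
combine 23, d(26) → 49
combine 49, b(67) → 116
combine c(72), f(74) → 146
combine 116, 146 → 262
The first pair merged (a, e) ends up deepest, at depth 4.

4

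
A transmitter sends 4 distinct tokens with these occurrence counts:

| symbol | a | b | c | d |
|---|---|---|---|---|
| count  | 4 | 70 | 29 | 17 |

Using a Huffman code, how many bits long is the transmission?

Merge the two smallest weights repeatedly:
combine a(4), d(17) → 21
combine 21, c(29) → 50
combine 50, b(70) → 120
The encoded length is the sum of every internal node's weight: 21 + 50 + 120 = 191 bits.

191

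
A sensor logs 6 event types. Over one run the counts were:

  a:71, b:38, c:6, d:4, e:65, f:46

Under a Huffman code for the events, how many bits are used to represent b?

Repeatedly merge the two smallest:
merge d(4) and c(6): 10
merge 10 and b(38): 48
merge f(46) and 48: 94
merge e(65) and a(71): 136
merge 94 and 136: 230
b's leaf is at depth 3, giving a 3-bit codeword.

3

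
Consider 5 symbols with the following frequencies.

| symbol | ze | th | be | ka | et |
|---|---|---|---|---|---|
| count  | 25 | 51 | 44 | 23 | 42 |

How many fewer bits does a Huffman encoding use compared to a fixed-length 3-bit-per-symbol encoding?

137

Fixed-length: 3 bits × 185 symbols = 555 bits.
Huffman merges:
combine ka(23), ze(25) → 48
combine et(42), be(44) → 86
combine 48, th(51) → 99
combine 86, 99 → 185
Huffman total = 48 + 86 + 99 + 185 = 418 bits.
Saving = 555 − 418 = 137 bits.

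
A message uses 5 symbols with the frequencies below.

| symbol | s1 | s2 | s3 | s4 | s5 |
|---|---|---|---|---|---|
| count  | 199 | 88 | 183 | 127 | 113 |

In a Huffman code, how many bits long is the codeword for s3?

2

Build the tree from the bottom:
merge s2(88) and s5(113): 201
merge s4(127) and s3(183): 310
merge s1(199) and 201: 400
merge 310 and 400: 710
s3 sits 2 levels below the root, so its codeword is 2 bits.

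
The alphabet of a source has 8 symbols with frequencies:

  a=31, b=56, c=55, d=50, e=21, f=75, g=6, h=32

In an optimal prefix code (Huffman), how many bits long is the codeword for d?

Repeatedly merge the two smallest:
merge g(6) and e(21): 27
merge 27 and a(31): 58
merge h(32) and d(50): 82
merge c(55) and b(56): 111
merge 58 and f(75): 133
merge 82 and 111: 193
merge 133 and 193: 326
d's leaf is at depth 3, giving a 3-bit codeword.

3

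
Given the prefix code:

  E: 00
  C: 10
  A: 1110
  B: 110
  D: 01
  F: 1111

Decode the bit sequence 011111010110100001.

DFDDCCED

Read left to right; each codeword is recognised as soon as it completes (prefix code):
  01→D | 1111→F | 01→D | 01→D | 10→C | 10→C | 00→E | 01→D
Decoded message: DFDDCCED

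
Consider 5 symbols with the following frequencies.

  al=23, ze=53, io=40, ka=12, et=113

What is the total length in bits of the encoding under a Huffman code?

Greedily combine the two least-frequent nodes:
ka(12) + al(23) → 35
35 + io(40) → 75
ze(53) + 75 → 128
et(113) + 128 → 241
Total encoded bits = sum of merged weights = 35 + 75 + 128 + 241 = 479.

479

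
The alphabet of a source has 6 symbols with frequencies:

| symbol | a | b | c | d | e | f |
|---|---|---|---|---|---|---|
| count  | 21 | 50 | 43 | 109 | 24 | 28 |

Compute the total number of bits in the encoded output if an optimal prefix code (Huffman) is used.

Merge the two smallest weights repeatedly:
merge a(21) and e(24): 45
merge f(28) and c(43): 71
merge 45 and b(50): 95
merge 71 and 95: 166
merge d(109) and 166: 275
The encoded length is the sum of every internal node's weight: 45 + 71 + 95 + 166 + 275 = 652 bits.

652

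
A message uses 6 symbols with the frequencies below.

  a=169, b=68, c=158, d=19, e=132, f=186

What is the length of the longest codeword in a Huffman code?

Merge the two lowest-weight nodes at each step:
combine d(19), b(68) → 87
combine 87, e(132) → 219
combine c(158), a(169) → 327
combine f(186), 219 → 405
combine 327, 405 → 732
The rarest symbols sit at the bottom; the longest codeword is 4 bits.

4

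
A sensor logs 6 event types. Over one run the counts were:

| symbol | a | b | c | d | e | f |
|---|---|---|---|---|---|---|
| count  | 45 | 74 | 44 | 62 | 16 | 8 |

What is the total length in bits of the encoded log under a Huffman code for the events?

590

Merge the two smallest weights repeatedly:
f(8) + e(16) → 24
24 + c(44) → 68
a(45) + d(62) → 107
68 + b(74) → 142
107 + 142 → 249
Each symbol's bit-cost is frequency × depth; summing gives 590 bits (equivalently 24 + 68 + 107 + 142 + 249).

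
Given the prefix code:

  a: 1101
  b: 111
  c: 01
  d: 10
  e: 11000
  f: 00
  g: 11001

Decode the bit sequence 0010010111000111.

Read left to right; each codeword is recognised as soon as it completes (prefix code):
  00→f | 10→d | 01→c | 01→c | 11000→e | 111→b
Decoded message: fdcceb

fdcceb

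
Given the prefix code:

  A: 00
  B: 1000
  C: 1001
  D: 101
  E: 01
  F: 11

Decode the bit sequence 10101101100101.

DEDCE

Read left to right; each codeword is recognised as soon as it completes (prefix code):
  101→D | 01→E | 101→D | 1001→C | 01→E
Decoded message: DEDCE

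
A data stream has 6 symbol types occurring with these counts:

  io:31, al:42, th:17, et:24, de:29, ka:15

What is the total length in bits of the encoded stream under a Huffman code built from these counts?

Merge the two smallest weights repeatedly:
ka(15) + th(17) → 32
et(24) + de(29) → 53
io(31) + 32 → 63
al(42) + 53 → 95
63 + 95 → 158
Total encoded bits = sum of merged weights = 32 + 53 + 63 + 95 + 158 = 401.

401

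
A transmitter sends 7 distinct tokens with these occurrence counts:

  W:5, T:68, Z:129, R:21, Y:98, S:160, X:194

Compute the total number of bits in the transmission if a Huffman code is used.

Greedily combine the two least-frequent nodes:
merge W(5) and R(21): 26
merge 26 and T(68): 94
merge 94 and Y(98): 192
merge Z(129) and S(160): 289
merge 192 and X(194): 386
merge 289 and 386: 675
Each symbol's bit-cost is frequency × depth; summing gives 1662 bits (equivalently 26 + 94 + 192 + 289 + 386 + 675).

1662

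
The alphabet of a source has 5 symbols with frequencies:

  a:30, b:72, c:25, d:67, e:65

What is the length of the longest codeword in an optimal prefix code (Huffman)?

Merge the two lowest-weight nodes at each step:
c(25) + a(30) → 55
55 + e(65) → 120
d(67) + b(72) → 139
120 + 139 → 259
Maximum depth reached is 3.

3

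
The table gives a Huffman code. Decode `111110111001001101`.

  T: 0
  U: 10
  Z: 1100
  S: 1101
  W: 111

WSZUTS

Read left to right; each codeword is recognised as soon as it completes (prefix code):
  111→W | 1101→S | 1100→Z | 10→U | 0→T | 1101→S
Decoded message: WSZUTS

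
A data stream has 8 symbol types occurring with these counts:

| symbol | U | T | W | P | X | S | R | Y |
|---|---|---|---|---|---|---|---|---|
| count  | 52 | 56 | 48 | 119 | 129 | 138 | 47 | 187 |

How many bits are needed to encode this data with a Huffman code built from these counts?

Build the Huffman tree bottom-up:
R(47) + W(48) → 95
U(52) + T(56) → 108
95 + 108 → 203
P(119) + X(129) → 248
S(138) + Y(187) → 325
203 + 248 → 451
325 + 451 → 776
The encoded length is the sum of every internal node's weight: 95 + 108 + 203 + 248 + 325 + 451 + 776 = 2206 bits.

2206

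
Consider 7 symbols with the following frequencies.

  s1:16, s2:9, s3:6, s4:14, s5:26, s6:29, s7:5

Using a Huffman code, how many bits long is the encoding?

Build the Huffman tree bottom-up:
combine s7(5), s3(6) → 11
combine s2(9), 11 → 20
combine s4(14), s1(16) → 30
combine 20, s5(26) → 46
combine s6(29), 30 → 59
combine 46, 59 → 105
Total encoded bits = sum of merged weights = 11 + 20 + 30 + 46 + 59 + 105 = 271.

271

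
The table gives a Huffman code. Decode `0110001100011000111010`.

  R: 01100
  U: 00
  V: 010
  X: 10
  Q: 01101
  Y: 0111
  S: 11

Read left to right; each codeword is recognised as soon as it completes (prefix code):
  01100→R | 01100→R | 01100→R | 0111→Y | 010→V
Decoded message: RRRYV

RRRYV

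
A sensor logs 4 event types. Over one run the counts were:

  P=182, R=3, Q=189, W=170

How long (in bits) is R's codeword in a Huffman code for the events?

Huffman merges, smallest pair first:
combine R(3), W(170) → 173
combine 173, P(182) → 355
combine Q(189), 355 → 544
R's leaf is at depth 3, giving a 3-bit codeword.

3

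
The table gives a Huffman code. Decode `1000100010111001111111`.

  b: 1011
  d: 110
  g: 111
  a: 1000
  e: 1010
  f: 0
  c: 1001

aabcgg

Read left to right; each codeword is recognised as soon as it completes (prefix code):
  1000→a | 1000→a | 1011→b | 1001→c | 111→g | 111→g
Decoded message: aabcgg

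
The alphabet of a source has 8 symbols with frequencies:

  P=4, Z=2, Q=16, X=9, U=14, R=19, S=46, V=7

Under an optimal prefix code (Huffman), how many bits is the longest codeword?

Merge the two lowest-weight nodes at each step:
merge Z(2) and P(4): 6
merge 6 and V(7): 13
merge X(9) and 13: 22
merge U(14) and Q(16): 30
merge R(19) and 22: 41
merge 30 and 41: 71
merge S(46) and 71: 117
The rarest symbols sit at the bottom; the longest codeword is 6 bits.

6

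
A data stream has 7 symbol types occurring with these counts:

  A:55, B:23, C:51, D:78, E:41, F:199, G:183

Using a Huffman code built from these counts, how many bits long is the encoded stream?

1572

Build the Huffman tree bottom-up:
B(23) + E(41) → 64
C(51) + A(55) → 106
64 + D(78) → 142
106 + 142 → 248
G(183) + F(199) → 382
248 + 382 → 630
Each symbol's bit-cost is frequency × depth; summing gives 1572 bits (equivalently 64 + 106 + 142 + 248 + 382 + 630).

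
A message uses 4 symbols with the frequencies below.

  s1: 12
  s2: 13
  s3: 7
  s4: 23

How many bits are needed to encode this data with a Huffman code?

Build the Huffman tree bottom-up:
s3(7) + s1(12) → 19
s2(13) + 19 → 32
s4(23) + 32 → 55
Each symbol's bit-cost is frequency × depth; summing gives 106 bits (equivalently 19 + 32 + 55).

106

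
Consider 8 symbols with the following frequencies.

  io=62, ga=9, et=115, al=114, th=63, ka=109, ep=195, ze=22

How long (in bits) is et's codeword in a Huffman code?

2

Repeatedly merge the two smallest:
merge ga(9) and ze(22): 31
merge 31 and io(62): 93
merge th(63) and 93: 156
merge ka(109) and al(114): 223
merge et(115) and 156: 271
merge ep(195) and 223: 418
merge 271 and 418: 689
The subtree containing et is merged 2 times, so code length = 2.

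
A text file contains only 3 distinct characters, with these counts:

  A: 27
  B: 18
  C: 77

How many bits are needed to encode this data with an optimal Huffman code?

167

Build the Huffman tree bottom-up:
B(18) + A(27) → 45
45 + C(77) → 122
The encoded length is the sum of every internal node's weight: 45 + 122 = 167 bits.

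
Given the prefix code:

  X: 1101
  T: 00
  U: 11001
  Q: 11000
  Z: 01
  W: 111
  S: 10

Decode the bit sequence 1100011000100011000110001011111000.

Read left to right; each codeword is recognised as soon as it completes (prefix code):
  11000→Q | 11000→Q | 10→S | 00→T | 11000→Q | 11000→Q | 10→S | 111→W | 11000→Q
Decoded message: QQSTQQSWQ

QQSTQQSWQ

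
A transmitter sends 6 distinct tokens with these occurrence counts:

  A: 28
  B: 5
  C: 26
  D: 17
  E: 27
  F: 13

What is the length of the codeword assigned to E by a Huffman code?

Repeatedly merge the two smallest:
combine B(5), F(13) → 18
combine D(17), 18 → 35
combine C(26), E(27) → 53
combine A(28), 35 → 63
combine 53, 63 → 116
The subtree containing E is merged 2 times, so code length = 2.

2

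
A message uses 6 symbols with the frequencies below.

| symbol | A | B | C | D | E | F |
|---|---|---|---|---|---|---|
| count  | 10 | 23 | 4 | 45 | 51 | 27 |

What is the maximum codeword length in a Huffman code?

Merge the two lowest-weight nodes at each step:
combine C(4), A(10) → 14
combine 14, B(23) → 37
combine F(27), 37 → 64
combine D(45), E(51) → 96
combine 64, 96 → 160
The rarest symbols sit at the bottom; the longest codeword is 4 bits.

4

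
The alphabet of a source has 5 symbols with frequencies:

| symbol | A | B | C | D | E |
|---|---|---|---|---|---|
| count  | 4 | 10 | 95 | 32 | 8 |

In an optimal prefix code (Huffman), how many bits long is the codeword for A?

Huffman merges, smallest pair first:
A(4) + E(8) → 12
B(10) + 12 → 22
22 + D(32) → 54
54 + C(95) → 149
A's leaf is at depth 4, giving a 4-bit codeword.

4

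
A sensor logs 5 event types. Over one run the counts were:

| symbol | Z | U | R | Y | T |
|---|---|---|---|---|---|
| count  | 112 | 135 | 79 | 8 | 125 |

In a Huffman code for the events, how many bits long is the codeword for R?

3

Huffman merges, smallest pair first:
Y(8) + R(79) → 87
87 + Z(112) → 199
T(125) + U(135) → 260
199 + 260 → 459
The subtree containing R is merged 3 times, so code length = 3.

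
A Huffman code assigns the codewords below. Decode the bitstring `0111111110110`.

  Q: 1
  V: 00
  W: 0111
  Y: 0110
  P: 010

Read left to right; each codeword is recognised as soon as it completes (prefix code):
  0111→W | 1→Q | 1→Q | 1→Q | 1→Q | 1→Q | 0110→Y
Decoded message: WQQQQQY

WQQQQQY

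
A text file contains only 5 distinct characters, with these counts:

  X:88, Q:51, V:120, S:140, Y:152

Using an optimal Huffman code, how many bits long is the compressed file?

1241

Greedily combine the two least-frequent nodes:
merge Q(51) and X(88): 139
merge V(120) and 139: 259
merge S(140) and Y(152): 292
merge 259 and 292: 551
The encoded length is the sum of every internal node's weight: 139 + 259 + 292 + 551 = 1241 bits.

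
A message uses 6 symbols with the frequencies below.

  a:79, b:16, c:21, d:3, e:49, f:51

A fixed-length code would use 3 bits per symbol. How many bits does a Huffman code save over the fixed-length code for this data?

160

Fixed-length: 3 bits × 219 symbols = 657 bits.
Huffman merges:
combine d(3), b(16) → 19
combine 19, c(21) → 40
combine 40, e(49) → 89
combine f(51), a(79) → 130
combine 89, 130 → 219
Huffman total = 19 + 40 + 89 + 130 + 219 = 497 bits.
Saving = 657 − 497 = 160 bits.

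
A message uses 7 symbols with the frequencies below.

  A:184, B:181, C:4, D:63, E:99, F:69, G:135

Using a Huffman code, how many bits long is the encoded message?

Greedily combine the two least-frequent nodes:
merge C(4) and D(63): 67
merge 67 and F(69): 136
merge E(99) and G(135): 234
merge 136 and B(181): 317
merge A(184) and 234: 418
merge 317 and 418: 735
Each symbol's bit-cost is frequency × depth; summing gives 1907 bits (equivalently 67 + 136 + 234 + 317 + 418 + 735).

1907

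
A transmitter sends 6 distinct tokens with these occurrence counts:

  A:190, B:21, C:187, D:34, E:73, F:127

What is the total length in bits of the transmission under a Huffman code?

1447

Merge the two smallest weights repeatedly:
merge B(21) and D(34): 55
merge 55 and E(73): 128
merge F(127) and 128: 255
merge C(187) and A(190): 377
merge 255 and 377: 632
The encoded length is the sum of every internal node's weight: 55 + 128 + 255 + 377 + 632 = 1447 bits.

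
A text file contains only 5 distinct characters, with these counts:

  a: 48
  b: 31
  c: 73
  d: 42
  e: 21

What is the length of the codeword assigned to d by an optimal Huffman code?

Repeatedly merge the two smallest:
merge e(21) and b(31): 52
merge d(42) and a(48): 90
merge 52 and c(73): 125
merge 90 and 125: 215
d sits 2 levels below the root, so its codeword is 2 bits.

2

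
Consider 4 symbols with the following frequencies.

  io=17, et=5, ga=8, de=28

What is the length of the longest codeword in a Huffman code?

3

Merge the two lowest-weight nodes at each step:
et(5) + ga(8) → 13
13 + io(17) → 30
de(28) + 30 → 58
The first pair merged (et, ga) ends up deepest, at depth 3.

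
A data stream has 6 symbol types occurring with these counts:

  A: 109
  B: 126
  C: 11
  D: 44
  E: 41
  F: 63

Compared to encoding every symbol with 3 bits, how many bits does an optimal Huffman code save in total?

246

Fixed-length: 3 bits × 394 symbols = 1182 bits.
Huffman merges:
merge C(11) and E(41): 52
merge D(44) and 52: 96
merge F(63) and 96: 159
merge A(109) and B(126): 235
merge 159 and 235: 394
Huffman total = 52 + 96 + 159 + 235 + 394 = 936 bits.
Saving = 1182 − 936 = 246 bits.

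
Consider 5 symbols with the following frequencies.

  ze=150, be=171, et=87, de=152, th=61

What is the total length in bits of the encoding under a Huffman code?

Merge the two smallest weights repeatedly:
th(61) + et(87) → 148
148 + ze(150) → 298
de(152) + be(171) → 323
298 + 323 → 621
Total encoded bits = sum of merged weights = 148 + 298 + 323 + 621 = 1390.

1390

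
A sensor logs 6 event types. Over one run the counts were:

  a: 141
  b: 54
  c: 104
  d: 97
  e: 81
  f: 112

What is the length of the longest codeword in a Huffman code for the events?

Merge the two lowest-weight nodes at each step:
b(54) + e(81) → 135
d(97) + c(104) → 201
f(112) + 135 → 247
a(141) + 201 → 342
247 + 342 → 589
The rarest symbols sit at the bottom; the longest codeword is 3 bits.

3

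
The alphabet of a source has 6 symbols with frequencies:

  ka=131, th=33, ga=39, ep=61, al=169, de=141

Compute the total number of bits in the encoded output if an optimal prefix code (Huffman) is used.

Merge the two smallest weights repeatedly:
th(33) + ga(39) → 72
ep(61) + 72 → 133
ka(131) + 133 → 264
de(141) + al(169) → 310
264 + 310 → 574
Total encoded bits = sum of merged weights = 72 + 133 + 264 + 310 + 574 = 1353.

1353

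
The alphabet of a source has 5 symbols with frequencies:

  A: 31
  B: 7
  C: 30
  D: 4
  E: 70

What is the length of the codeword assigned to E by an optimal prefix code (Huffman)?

Repeatedly merge the two smallest:
combine D(4), B(7) → 11
combine 11, C(30) → 41
combine A(31), 41 → 72
combine E(70), 72 → 142
E is merged only at the final step, so code length = 1.

1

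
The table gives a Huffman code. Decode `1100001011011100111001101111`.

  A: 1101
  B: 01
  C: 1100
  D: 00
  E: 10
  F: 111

CDEACFDAF

Read left to right; each codeword is recognised as soon as it completes (prefix code):
  1100→C | 00→D | 10→E | 1101→A | 1100→C | 111→F | 00→D | 1101→A | 111→F
Decoded message: CDEACFDAF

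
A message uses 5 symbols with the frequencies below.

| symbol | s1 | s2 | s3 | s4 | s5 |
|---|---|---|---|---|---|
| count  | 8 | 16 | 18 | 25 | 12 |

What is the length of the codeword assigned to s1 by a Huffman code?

Build the tree from the bottom:
combine s1(8), s5(12) → 20
combine s2(16), s3(18) → 34
combine 20, s4(25) → 45
combine 34, 45 → 79
s1 sits 3 levels below the root, so its codeword is 3 bits.

3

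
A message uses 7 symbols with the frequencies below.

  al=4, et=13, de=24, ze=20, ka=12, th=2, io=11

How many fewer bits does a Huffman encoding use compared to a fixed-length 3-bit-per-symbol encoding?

Fixed-length: 3 bits × 86 symbols = 258 bits.
Huffman merges:
combine th(2), al(4) → 6
combine 6, io(11) → 17
combine ka(12), et(13) → 25
combine 17, ze(20) → 37
combine de(24), 25 → 49
combine 37, 49 → 86
Huffman total = 6 + 17 + 25 + 37 + 49 + 86 = 220 bits.
Saving = 258 − 220 = 38 bits.

38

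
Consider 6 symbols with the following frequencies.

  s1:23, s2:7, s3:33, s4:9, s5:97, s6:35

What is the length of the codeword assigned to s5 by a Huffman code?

Repeatedly merge the two smallest:
combine s2(7), s4(9) → 16
combine 16, s1(23) → 39
combine s3(33), s6(35) → 68
combine 39, 68 → 107
combine s5(97), 107 → 204
s5 sits one level below the root: a 1-bit codeword.

1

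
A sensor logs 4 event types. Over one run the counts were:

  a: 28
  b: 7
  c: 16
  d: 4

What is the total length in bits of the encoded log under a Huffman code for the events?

93

Build the Huffman tree bottom-up:
merge d(4) and b(7): 11
merge 11 and c(16): 27
merge 27 and a(28): 55
Each symbol's bit-cost is frequency × depth; summing gives 93 bits (equivalently 11 + 27 + 55).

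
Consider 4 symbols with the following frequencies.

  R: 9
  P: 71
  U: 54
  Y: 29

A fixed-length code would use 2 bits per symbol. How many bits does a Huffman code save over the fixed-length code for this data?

33

Fixed-length: 2 bits × 163 symbols = 326 bits.
Huffman merges:
combine R(9), Y(29) → 38
combine 38, U(54) → 92
combine P(71), 92 → 163
Huffman total = 38 + 92 + 163 = 293 bits.
Saving = 326 − 293 = 33 bits.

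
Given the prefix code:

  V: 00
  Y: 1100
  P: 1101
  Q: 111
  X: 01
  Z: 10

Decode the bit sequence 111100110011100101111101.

QZXZXYZQP

Read left to right; each codeword is recognised as soon as it completes (prefix code):
  111→Q | 10→Z | 01→X | 10→Z | 01→X | 1100→Y | 10→Z | 111→Q | 1101→P
Decoded message: QZXZXYZQP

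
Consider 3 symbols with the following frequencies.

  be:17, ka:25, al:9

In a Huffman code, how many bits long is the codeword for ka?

1

Build the tree from the bottom:
combine al(9), be(17) → 26
combine ka(25), 26 → 51
ka sits one level below the root: a 1-bit codeword.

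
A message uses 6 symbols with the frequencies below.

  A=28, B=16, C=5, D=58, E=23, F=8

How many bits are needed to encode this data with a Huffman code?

Build the Huffman tree bottom-up:
combine C(5), F(8) → 13
combine 13, B(16) → 29
combine E(23), A(28) → 51
combine 29, 51 → 80
combine D(58), 80 → 138
Each symbol's bit-cost is frequency × depth; summing gives 311 bits (equivalently 13 + 29 + 51 + 80 + 138).

311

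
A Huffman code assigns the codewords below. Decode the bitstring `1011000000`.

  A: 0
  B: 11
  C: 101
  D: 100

CDAAAA

Read left to right; each codeword is recognised as soon as it completes (prefix code):
  101→C | 100→D | 0→A | 0→A | 0→A | 0→A
Decoded message: CDAAAA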